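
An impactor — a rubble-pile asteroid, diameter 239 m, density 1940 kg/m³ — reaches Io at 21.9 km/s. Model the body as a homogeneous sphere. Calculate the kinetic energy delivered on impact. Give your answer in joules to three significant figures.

E ≈ 3.33 × 10^18 J

v = 21900 m/s.
Mass m = (π/6) ρ d³ = (π/6) × 1940 × (239)³ = 1.387 × 10^10 kg
E = ½ m v² = 0.5 × 1.387 × 10^10 × (21900)² = 3.326 × 10^18 J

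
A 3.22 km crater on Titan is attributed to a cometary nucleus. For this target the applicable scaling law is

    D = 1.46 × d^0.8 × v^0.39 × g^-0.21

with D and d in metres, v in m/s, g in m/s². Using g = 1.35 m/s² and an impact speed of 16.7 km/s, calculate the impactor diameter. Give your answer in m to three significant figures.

Rearranging for d: d = [D / (1.46 · 16700^0.39 · 1.35^-0.21)]^(1/0.8).
D = 3220 m.
16700^0.39 = 44.35
1.35^-0.21 = 0.9389
Denominator = 1.46 × 44.35 × 0.9389 = 60.79
D / 60.79 = 3220 / 60.79 = 52.97
d = 52.97^(1/0.8) = 52.97^1.25 = 142.9 m

d ≈ 143 m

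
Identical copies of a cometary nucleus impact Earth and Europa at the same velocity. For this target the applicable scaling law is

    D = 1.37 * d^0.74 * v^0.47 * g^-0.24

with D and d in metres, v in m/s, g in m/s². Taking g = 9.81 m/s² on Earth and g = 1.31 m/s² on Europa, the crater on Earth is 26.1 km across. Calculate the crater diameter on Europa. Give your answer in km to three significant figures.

All impactor-dependent factors cancel in the ratio, leaving D_Europa/D_Earth = (g_Europa/g_Earth)^-0.24.
(1.31/9.81)^-0.24 = 0.1335^-0.24 = 1.621
D_Europa = 1.621 × 26.1 km = 42.3 km

D ≈ 42.3 km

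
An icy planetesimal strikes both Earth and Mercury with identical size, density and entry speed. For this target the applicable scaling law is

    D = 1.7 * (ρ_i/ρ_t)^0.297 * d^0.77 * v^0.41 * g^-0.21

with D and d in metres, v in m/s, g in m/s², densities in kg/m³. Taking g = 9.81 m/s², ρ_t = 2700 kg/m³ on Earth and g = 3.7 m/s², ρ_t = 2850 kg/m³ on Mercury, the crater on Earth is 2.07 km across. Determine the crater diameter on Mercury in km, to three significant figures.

D ≈ 2.50 km

The impactor-only factors (d, v, ρ_i) cancel in the ratio, leaving D_Mercury/D_Earth = (g_Mercury/g_Earth)^-0.21 · (ρ_t,Earth/ρ_t,Mercury)^0.297.
(3.7/9.81)^-0.21 = 0.3772^-0.21 = 1.227
(2700/2850)^0.297 = 0.9474^0.297 = 0.9841
Ratio = 1.227 × 0.9841 = 1.207
D_Mercury = 1.207 × 2.07 km = 2.50 km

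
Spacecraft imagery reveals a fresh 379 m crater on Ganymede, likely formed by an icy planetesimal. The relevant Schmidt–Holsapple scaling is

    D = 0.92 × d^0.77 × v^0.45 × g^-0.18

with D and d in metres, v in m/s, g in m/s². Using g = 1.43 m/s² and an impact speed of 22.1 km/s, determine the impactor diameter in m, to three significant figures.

Rearranging for d: d = [D / (0.92 · 22100^0.45 · 1.43^-0.18)]^(1/0.77).
22100^0.45 = 90.15
1.43^-0.18 = 0.9376
Denominator = 0.92 × 90.15 × 0.9376 = 77.76
D / 77.76 = 379 / 77.76 = 4.874
d = 4.874^(1/0.77) = 4.874^1.2987 = 7.823 m

d ≈ 7.82 m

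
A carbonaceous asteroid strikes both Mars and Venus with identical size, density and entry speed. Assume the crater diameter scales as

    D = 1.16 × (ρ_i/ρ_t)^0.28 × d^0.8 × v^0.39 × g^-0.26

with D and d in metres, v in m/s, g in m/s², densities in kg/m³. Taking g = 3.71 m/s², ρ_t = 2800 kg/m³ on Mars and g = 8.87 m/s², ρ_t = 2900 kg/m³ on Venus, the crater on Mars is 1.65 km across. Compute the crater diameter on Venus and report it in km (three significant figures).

D ≈ 1.30 km

The impactor-only factors (d, v, ρ_i) cancel in the ratio, leaving D_Venus/D_Mars = (g_Venus/g_Mars)^-0.26 · (ρ_t,Mars/ρ_t,Venus)^0.28.
(8.87/3.71)^-0.26 = 2.391^-0.26 = 0.7972
(2800/2900)^0.28 = 0.9655^0.28 = 0.9902
Ratio = 0.7972 × 0.9902 = 0.7894
D_Venus = 0.7894 × 1.65 km = 1.30 km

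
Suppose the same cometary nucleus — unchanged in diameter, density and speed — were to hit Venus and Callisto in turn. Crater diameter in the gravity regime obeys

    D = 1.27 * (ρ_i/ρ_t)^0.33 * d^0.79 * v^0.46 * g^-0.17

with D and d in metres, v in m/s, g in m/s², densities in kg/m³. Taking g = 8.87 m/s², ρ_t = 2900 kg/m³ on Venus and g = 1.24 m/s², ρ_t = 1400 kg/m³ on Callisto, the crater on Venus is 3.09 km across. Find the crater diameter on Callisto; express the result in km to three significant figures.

The impactor-only factors (d, v, ρ_i) cancel in the ratio, leaving D_Callisto/D_Venus = (g_Callisto/g_Venus)^-0.17 · (ρ_t,Venus/ρ_t,Callisto)^0.33.
(1.24/8.87)^-0.17 = 0.1398^-0.17 = 1.397
(2900/1400)^0.33 = 2.071^0.33 = 1.272
Ratio = 1.397 × 1.272 = 1.777
D_Callisto = 1.777 × 3.09 km = 5.49 km

D ≈ 5.49 km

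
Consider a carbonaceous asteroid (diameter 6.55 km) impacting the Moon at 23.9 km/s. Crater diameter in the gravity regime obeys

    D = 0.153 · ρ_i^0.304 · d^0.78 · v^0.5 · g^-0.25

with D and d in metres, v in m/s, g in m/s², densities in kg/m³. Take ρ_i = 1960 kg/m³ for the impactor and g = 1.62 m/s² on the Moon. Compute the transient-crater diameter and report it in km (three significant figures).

In SI units: d = 6550 m, v = 23900 m/s.
ρ_i^0.304 = 1960^0.304 = 10.02
d^0.78 = 6550^0.78 = 947.7
v^0.5 = 23900^0.5 = 154.6
g^-0.25 = 1.62^-0.25 = 0.8864
D = 0.153 × 10.02 × 947.7 × 154.6 × 0.8864 = 1.991 × 10^5 m
   = 199.1 km

D ≈ 199 km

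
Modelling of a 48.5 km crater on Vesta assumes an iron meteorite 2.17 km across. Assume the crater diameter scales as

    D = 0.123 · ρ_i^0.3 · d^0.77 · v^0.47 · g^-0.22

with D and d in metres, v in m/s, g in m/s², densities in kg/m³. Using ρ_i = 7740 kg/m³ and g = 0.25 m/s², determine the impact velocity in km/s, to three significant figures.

v ≈ 4.74 km/s

Rearranging for v: v = [D / (0.123 · 7740^0.3 · 2170^0.77 · 0.25^-0.22)]^(1/0.47).
D = 48500 m.
7740^0.3 = 14.68
2170^0.77 = 370.7
0.25^-0.22 = 1.357
Denominator = 0.123 × 14.68 × 370.7 × 1.357 = 908.3
D / 908.3 = 48500 / 908.3 = 53.40
v = 53.40^(1/0.47) = 53.40^2.1277 = 4739 m/s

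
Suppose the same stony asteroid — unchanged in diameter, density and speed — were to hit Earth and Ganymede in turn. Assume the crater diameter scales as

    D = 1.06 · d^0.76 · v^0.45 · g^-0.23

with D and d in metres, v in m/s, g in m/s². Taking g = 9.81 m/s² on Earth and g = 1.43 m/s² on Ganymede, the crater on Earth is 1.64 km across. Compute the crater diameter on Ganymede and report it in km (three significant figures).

D ≈ 2.55 km

All impactor-dependent factors cancel in the ratio, leaving D_Ganymede/D_Earth = (g_Ganymede/g_Earth)^-0.23.
(1.43/9.81)^-0.23 = 0.1458^-0.23 = 1.557
D_Ganymede = 1.557 × 1.64 km = 2.55 km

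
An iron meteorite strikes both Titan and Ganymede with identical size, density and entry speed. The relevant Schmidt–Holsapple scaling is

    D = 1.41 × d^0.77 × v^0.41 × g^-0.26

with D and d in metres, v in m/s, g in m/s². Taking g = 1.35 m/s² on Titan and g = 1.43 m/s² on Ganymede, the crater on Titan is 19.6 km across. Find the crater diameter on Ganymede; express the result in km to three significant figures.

D ≈ 19.3 km

All impactor-dependent factors cancel in the ratio, leaving D_Ganymede/D_Titan = (g_Ganymede/g_Titan)^-0.26.
(1.43/1.35)^-0.26 = 1.059^-0.26 = 0.9852
D_Ganymede = 0.9852 × 19.6 km = 19.3 km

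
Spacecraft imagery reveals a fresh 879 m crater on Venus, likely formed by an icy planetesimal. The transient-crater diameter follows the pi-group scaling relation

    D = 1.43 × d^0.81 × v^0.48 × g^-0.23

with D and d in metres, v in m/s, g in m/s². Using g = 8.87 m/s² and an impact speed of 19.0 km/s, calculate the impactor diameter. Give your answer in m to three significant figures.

Rearranging for d: d = [D / (1.43 · 19000^0.48 · 8.87^-0.23)]^(1/0.81).
19000^0.48 = 113.2
8.87^-0.23 = 0.6053
Denominator = 1.43 × 113.2 × 0.6053 = 97.98
D / 97.98 = 879 / 97.98 = 8.971
d = 8.971^(1/0.81) = 8.971^1.2346 = 15.01 m

d ≈ 15.0 m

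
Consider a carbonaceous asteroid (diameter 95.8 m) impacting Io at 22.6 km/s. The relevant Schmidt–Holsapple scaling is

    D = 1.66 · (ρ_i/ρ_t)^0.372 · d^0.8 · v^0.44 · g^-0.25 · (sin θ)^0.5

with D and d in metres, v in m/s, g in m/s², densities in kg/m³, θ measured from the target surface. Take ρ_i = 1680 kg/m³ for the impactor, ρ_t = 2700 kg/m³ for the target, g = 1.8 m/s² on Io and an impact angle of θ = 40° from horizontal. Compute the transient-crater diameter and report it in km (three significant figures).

D ≈ 3.05 km

In SI units: v = 22600 m/s.
(ρ_i/ρ_t)^0.372 = (1680/2700)^0.372 = 0.8382
d^0.8 = 95.8^0.8 = 38.47
v^0.44 = 22600^0.44 = 82.38
g^-0.25 = 1.8^-0.25 = 0.8633
(sin 40°)^0.5 = 0.6428^0.5 = 0.8017
D = 1.66 × 0.8382 × 38.47 × 82.38 × 0.8633 × 0.8017 = 3052 m
   = 3.052 km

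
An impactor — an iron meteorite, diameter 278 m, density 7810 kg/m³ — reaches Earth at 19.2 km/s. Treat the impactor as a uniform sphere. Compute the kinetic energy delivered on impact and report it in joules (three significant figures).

E ≈ 1.62 × 10^19 J

v = 19200 m/s.
Mass m = (π/6) ρ d³ = (π/6) × 7810 × (278)³ = 8.786 × 10^10 kg
E = ½ m v² = 0.5 × 8.786 × 10^10 × (19200)² = 1.619 × 10^19 J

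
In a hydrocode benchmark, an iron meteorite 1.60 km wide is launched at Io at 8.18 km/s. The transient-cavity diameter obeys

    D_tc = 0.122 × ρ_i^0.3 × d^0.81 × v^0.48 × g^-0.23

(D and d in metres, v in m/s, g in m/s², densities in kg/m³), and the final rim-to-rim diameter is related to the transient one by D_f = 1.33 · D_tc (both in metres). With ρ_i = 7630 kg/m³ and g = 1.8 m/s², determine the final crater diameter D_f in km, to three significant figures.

D_f ≈ 61.6 km

In SI: d = 1600 m, v = 8180 m/s.
ρ_i^0.3 = 7630^0.3 = 14.61
d^0.81 = 1600^0.81 = 393.9
v^0.48 = 8180^0.48 = 75.53
g^-0.23 = 1.8^-0.23 = 0.8735
D_tc = 0.122 × 14.61 × 393.9 × 75.53 × 0.8735 = 46320 m
D_f = 1.33 × 46320 = 61606 m
     = 61.61 km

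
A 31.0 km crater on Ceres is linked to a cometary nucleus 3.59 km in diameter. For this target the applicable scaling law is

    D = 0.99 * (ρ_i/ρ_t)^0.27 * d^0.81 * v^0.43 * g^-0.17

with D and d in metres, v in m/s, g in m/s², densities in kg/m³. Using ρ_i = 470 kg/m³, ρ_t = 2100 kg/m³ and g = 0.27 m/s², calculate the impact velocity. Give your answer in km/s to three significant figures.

Rearranging for v: v = [D / (0.99 · (470/2100)^0.27 · 3590^0.81 · 0.27^-0.17)]^(1/0.43).
D = 31000 m.
(470/2100)^0.27 = 0.6675
3590^0.81 = 757.9
0.27^-0.17 = 1.249
Denominator = 0.99 × 0.6675 × 757.9 × 1.249 = 625.5
D / 625.5 = 31000 / 625.5 = 49.56
v = 49.56^(1/0.43) = 49.56^2.3256 = 8754 m/s

v ≈ 8.75 km/s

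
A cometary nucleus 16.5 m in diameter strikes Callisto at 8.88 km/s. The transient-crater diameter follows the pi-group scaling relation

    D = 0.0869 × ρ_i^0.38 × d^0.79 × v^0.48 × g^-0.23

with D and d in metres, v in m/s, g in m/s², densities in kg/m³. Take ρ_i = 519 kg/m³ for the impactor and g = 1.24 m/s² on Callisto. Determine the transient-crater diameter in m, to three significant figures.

In SI units: v = 8880 m/s.
ρ_i^0.38 = 519^0.38 = 10.76
d^0.79 = 16.5^0.79 = 9.158
v^0.48 = 8880^0.48 = 78.57
g^-0.23 = 1.24^-0.23 = 0.9517
D = 0.0869 × 10.76 × 9.158 × 78.57 × 0.9517 = 640.3 m

D ≈ 640 m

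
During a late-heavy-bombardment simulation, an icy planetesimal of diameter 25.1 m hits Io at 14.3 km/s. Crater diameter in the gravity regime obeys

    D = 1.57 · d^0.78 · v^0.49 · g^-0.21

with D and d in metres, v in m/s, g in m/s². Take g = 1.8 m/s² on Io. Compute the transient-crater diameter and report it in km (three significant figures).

D ≈ 1.86 km

In SI units: v = 14300 m/s.
d^0.78 = 25.1^0.78 = 12.35
v^0.49 = 14300^0.49 = 108.7
g^-0.21 = 1.8^-0.21 = 0.8839
D = 1.57 × 12.35 × 108.7 × 0.8839 = 1863 m
   = 1.863 km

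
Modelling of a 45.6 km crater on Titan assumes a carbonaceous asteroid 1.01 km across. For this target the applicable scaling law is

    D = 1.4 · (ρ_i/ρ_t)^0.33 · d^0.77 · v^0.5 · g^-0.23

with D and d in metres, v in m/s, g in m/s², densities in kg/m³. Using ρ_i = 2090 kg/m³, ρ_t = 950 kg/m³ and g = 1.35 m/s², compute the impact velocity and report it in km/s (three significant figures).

v ≈ 17.1 km/s

Rearranging for v: v = [D / (1.4 · (2090/950)^0.33 · 1010^0.77 · 1.35^-0.23)]^(1/0.5).
D = 45600 m.
(2090/950)^0.33 = 1.297
1010^0.77 = 205.7
1.35^-0.23 = 0.9333
Denominator = 1.4 × 1.297 × 205.7 × 0.9333 = 348.6
D / 348.6 = 45600 / 348.6 = 130.8
v = 130.8^(1/0.5) = 130.8^2 = 17109 m/s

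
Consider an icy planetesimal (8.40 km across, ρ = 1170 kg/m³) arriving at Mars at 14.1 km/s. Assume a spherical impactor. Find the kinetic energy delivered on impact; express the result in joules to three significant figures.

d = 8400 m; v = 14100 m/s.
Mass m = (π/6) ρ d³ = (π/6) × 1170 × (8400)³ = 3.631 × 10^14 kg
E = ½ m v² = 0.5 × 3.631 × 10^14 × (14100)² = 3.609 × 10^22 J

E ≈ 3.61 × 10^22 J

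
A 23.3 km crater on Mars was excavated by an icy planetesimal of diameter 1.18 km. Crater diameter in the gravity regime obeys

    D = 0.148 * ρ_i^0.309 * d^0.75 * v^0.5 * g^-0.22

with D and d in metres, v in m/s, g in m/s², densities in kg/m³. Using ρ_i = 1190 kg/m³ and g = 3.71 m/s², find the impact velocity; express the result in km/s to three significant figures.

v ≈ 13.7 km/s

Rearranging for v: v = [D / (0.148 · 1190^0.309 · 1180^0.75 · 3.71^-0.22)]^(1/0.5).
D = 23300 m.
1190^0.309 = 8.920
1180^0.75 = 201.3
3.71^-0.22 = 0.7494
Denominator = 0.148 × 8.920 × 201.3 × 0.7494 = 199.2
D / 199.2 = 23300 / 199.2 = 117.0
v = 117.0^(1/0.5) = 117.0^2 = 13689 m/s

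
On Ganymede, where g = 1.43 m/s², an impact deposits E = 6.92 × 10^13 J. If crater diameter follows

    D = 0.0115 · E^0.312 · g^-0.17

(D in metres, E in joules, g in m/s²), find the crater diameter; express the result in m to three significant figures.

D ≈ 225 m

E^0.312 = (6.92 × 10^13)^0.312 = 2.080 × 10^4
g^-0.17 = 1.43^-0.17 = 0.9410
D = 0.0115 × 2.080 × 10^4 × 0.9410 = 225.1 m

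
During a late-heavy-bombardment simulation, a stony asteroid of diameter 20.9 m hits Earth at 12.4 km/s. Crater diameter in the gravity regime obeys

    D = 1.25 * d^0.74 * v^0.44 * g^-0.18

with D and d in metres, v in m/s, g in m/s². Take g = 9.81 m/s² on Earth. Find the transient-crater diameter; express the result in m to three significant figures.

In SI units: v = 12400 m/s.
d^0.74 = 20.9^0.74 = 9.482
v^0.44 = 12400^0.44 = 63.26
g^-0.18 = 9.81^-0.18 = 0.6630
D = 1.25 × 9.482 × 63.26 × 0.6630 = 497.1 m

D ≈ 497 m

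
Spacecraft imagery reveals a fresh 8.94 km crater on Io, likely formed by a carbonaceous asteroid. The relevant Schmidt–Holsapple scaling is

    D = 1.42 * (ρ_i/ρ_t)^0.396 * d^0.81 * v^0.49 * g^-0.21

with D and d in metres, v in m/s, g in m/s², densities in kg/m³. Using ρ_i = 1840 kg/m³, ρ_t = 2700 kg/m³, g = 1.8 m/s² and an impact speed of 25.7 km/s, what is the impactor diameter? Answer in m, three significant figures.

d ≈ 148 m

Rearranging for d: d = [D / (1.42 · (1840/2700)^0.396 · 25700^0.49 · 1.8^-0.21)]^(1/0.81).
D = 8940 m.
(1840/2700)^0.396 = 0.8591
25700^0.49 = 144.8
1.8^-0.21 = 0.8839
Denominator = 1.42 × 0.8591 × 144.8 × 0.8839 = 156.1
D / 156.1 = 8940 / 156.1 = 57.27
d = 57.27^(1/0.81) = 57.27^1.2346 = 148.0 m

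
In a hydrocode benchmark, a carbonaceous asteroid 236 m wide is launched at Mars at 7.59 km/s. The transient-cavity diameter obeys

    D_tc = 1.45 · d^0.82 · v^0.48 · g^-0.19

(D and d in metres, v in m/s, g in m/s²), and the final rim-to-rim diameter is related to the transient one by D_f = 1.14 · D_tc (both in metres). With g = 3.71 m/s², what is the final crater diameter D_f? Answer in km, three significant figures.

D_f ≈ 8.29 km

v = 7590 m/s.
d^0.82 = 236^0.82 = 88.26
v^0.48 = 7590^0.48 = 72.86
g^-0.19 = 3.71^-0.19 = 0.7795
D_tc = 1.45 × 88.26 × 72.86 × 0.7795 = 7268 m
D_f = 1.14 × 7268 = 8286 m
     = 8.286 km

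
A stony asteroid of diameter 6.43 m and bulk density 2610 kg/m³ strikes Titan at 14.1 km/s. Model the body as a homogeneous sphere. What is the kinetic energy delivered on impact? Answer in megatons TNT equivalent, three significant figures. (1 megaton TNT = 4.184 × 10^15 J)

E ≈ 8.63 × 10^-3 Mt TNT

v = 14100 m/s.
Mass m = (π/6) ρ d³ = (π/6) × 2610 × (6.43)³ = 3.633 × 10^5 kg
E = ½ m v² = 0.5 × 3.633 × 10^5 × (14100)² = 3.611 × 10^13 J
   = 3.611 × 10^13 / 4.184×10^15 = 8.630 × 10^-3 Mt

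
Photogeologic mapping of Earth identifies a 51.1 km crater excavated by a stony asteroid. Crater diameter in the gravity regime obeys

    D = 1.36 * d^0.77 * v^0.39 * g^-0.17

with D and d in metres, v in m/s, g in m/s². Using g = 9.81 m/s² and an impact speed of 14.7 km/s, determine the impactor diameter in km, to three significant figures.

d ≈ 11.2 km

Rearranging for d: d = [D / (1.36 · 14700^0.39 · 9.81^-0.17)]^(1/0.77).
D = 51100 m.
14700^0.39 = 42.19
9.81^-0.17 = 0.6783
Denominator = 1.36 × 42.19 × 0.6783 = 38.92
D / 38.92 = 51100 / 38.92 = 1313
d = 1313^(1/0.77) = 1313^1.2987 = 11212 m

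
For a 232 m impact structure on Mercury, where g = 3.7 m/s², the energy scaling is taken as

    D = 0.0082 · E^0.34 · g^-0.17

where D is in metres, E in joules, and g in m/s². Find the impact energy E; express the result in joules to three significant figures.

Rearranging: E = [D / (0.0082 · g^-0.17)]^(1/0.34).
g^-0.17 = 3.7^-0.17 = 0.8006
D / (0.0082 × 0.8006) = 232 / (6.565 × 10^-3) = 3.534 × 10^4
E = (3.534 × 10^4)^2.9412 = 2.384 × 10^13 J

E ≈ 2.38 × 10^13 J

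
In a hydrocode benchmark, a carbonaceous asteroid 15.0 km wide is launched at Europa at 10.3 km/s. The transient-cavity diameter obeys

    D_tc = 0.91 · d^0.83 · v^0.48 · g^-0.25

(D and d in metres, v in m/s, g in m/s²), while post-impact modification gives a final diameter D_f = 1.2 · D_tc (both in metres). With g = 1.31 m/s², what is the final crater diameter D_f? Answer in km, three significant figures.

In SI: d = 15000 m, v = 10300 m/s.
d^0.83 = 15000^0.83 = 2925
v^0.48 = 10300^0.48 = 84.36
g^-0.25 = 1.31^-0.25 = 0.9347
D_tc = 0.91 × 2925 × 84.36 × 0.9347 = 2.099 × 10^5 m
D_f = 1.2 × 2.099 × 10^5 = 2.519 × 10^5 m
     = 251.9 km

D_f ≈ 252 km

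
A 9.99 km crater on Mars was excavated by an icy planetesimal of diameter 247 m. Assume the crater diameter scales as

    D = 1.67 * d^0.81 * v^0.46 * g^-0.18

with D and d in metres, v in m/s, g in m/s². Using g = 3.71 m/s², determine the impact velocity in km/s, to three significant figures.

Rearranging for v: v = [D / (1.67 · 247^0.81 · 3.71^-0.18)]^(1/0.46).
D = 9990 m.
247^0.81 = 86.71
3.71^-0.18 = 0.7898
Denominator = 1.67 × 86.71 × 0.7898 = 114.4
D / 114.4 = 9990 / 114.4 = 87.33
v = 87.33^(1/0.46) = 87.33^2.1739 = 16592 m/s

v ≈ 16.6 km/s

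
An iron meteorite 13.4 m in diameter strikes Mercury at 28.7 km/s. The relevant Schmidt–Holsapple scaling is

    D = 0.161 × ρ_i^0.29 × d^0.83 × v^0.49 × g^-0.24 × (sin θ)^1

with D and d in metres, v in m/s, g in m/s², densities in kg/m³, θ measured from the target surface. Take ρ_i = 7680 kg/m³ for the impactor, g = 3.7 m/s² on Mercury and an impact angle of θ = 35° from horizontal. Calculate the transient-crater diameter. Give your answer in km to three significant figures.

In SI units: v = 28700 m/s.
ρ_i^0.29 = 7680^0.29 = 13.39
d^0.83 = 13.4^0.83 = 8.620
v^0.49 = 28700^0.49 = 152.9
g^-0.24 = 3.7^-0.24 = 0.7305
(sin 35°)^1 = 0.5736^1 = 0.5736
D = 0.161 × 13.39 × 8.620 × 152.9 × 0.7305 × 0.5736 = 1191 m
   = 1.191 km

D ≈ 1.19 km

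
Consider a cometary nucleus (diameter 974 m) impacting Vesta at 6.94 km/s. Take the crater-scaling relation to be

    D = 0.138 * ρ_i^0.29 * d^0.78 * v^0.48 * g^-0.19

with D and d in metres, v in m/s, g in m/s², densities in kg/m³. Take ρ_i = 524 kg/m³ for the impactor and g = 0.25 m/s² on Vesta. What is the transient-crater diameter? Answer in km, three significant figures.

In SI units: v = 6940 m/s.
ρ_i^0.29 = 524^0.29 = 6.146
d^0.78 = 974^0.78 = 214.3
v^0.48 = 6940^0.48 = 69.80
g^-0.19 = 0.25^-0.19 = 1.301
D = 0.138 × 6.146 × 214.3 × 69.80 × 1.301 = 16505 m
   = 16.51 km

D ≈ 16.5 km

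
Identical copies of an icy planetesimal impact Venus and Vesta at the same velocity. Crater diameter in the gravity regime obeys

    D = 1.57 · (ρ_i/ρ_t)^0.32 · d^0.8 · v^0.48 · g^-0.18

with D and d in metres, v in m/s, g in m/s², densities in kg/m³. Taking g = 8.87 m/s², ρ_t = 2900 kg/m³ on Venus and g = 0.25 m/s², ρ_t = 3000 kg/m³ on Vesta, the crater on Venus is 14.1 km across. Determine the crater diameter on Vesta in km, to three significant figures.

D ≈ 26.5 km

The impactor-only factors (d, v, ρ_i) cancel in the ratio, leaving D_Vesta/D_Venus = (g_Vesta/g_Venus)^-0.18 · (ρ_t,Venus/ρ_t,Vesta)^0.32.
(0.25/8.87)^-0.18 = 0.02818^-0.18 = 1.901
(2900/3000)^0.32 = 0.9667^0.32 = 0.9892
Ratio = 1.901 × 0.9892 = 1.880
D_Vesta = 1.880 × 14.1 km = 26.5 km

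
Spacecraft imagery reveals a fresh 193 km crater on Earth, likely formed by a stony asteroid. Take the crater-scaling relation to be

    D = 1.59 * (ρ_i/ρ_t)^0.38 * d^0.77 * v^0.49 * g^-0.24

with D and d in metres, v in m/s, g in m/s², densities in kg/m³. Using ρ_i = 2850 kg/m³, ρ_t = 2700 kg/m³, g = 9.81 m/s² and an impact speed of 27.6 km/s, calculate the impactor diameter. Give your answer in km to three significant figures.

Rearranging for d: d = [D / (1.59 · (2850/2700)^0.38 · 27600^0.49 · 9.81^-0.24)]^(1/0.77).
D = 193000 m.
(2850/2700)^0.38 = 1.021
27600^0.49 = 150.0
9.81^-0.24 = 0.5781
Denominator = 1.59 × 1.021 × 150.0 × 0.5781 = 140.8
D / 140.8 = 193000 / 140.8 = 1371
d = 1371^(1/0.77) = 1371^1.2987 = 11860 m

d ≈ 11.9 km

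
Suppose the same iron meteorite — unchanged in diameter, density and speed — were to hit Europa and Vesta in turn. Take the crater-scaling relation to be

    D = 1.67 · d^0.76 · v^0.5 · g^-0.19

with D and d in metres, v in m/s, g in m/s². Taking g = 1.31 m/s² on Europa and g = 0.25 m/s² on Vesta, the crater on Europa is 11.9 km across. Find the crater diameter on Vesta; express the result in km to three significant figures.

All impactor-dependent factors cancel in the ratio, leaving D_Vesta/D_Europa = (g_Vesta/g_Europa)^-0.19.
(0.25/1.31)^-0.19 = 0.1908^-0.19 = 1.370
D_Vesta = 1.370 × 11.9 km = 16.3 km

D ≈ 16.3 km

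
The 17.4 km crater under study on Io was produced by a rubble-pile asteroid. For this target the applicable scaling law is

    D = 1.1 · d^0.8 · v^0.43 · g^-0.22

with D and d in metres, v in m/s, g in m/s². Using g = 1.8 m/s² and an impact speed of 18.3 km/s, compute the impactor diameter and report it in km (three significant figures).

Rearranging for d: d = [D / (1.1 · 18300^0.43 · 1.8^-0.22)]^(1/0.8).
D = 17400 m.
18300^0.43 = 68.05
1.8^-0.22 = 0.8787
Denominator = 1.1 × 68.05 × 0.8787 = 65.78
D / 65.78 = 17400 / 65.78 = 264.5
d = 264.5^(1/0.8) = 264.5^1.25 = 1067 m

d ≈ 1.07 km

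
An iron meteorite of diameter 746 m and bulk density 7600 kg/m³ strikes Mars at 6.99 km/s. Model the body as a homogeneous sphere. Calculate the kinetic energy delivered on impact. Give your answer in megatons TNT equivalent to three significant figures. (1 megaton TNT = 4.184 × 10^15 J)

v = 6990 m/s.
Mass m = (π/6) ρ d³ = (π/6) × 7600 × (746)³ = 1.652 × 10^12 kg
E = ½ m v² = 0.5 × 1.652 × 10^12 × (6990)² = 4.036 × 10^19 J
   = 4.036 × 10^19 / 4.184×10^15 = 9646 Mt

E ≈ 9650 Mt TNT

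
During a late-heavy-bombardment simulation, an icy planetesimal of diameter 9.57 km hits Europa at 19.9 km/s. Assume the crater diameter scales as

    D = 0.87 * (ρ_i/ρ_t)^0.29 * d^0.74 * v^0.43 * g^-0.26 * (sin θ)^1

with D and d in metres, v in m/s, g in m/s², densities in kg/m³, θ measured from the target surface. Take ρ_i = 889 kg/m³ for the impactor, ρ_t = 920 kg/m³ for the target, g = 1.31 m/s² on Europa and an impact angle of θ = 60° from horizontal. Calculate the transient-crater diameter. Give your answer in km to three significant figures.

D ≈ 43.3 km

In SI units: d = 9570 m, v = 19900 m/s.
(ρ_i/ρ_t)^0.29 = (889/920)^0.29 = 0.9901
d^0.74 = 9570^0.74 = 882.8
v^0.43 = 19900^0.43 = 70.55
g^-0.26 = 1.31^-0.26 = 0.9322
(sin 60°)^1 = 0.8660^1 = 0.8660
D = 0.87 × 0.9901 × 882.8 × 70.55 × 0.9322 × 0.8660 = 43310 m
   = 43.31 km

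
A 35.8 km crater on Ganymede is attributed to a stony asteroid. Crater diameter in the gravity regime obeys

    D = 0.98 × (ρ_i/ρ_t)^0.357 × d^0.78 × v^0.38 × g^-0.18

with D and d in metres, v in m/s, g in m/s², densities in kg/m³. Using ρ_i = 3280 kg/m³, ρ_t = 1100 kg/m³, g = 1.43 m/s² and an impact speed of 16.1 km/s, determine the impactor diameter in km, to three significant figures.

Rearranging for d: d = [D / (0.98 · (3280/1100)^0.357 · 16100^0.38 · 1.43^-0.18)]^(1/0.78).
D = 35800 m.
(3280/1100)^0.357 = 1.477
16100^0.38 = 39.68
1.43^-0.18 = 0.9376
Denominator = 0.98 × 1.477 × 39.68 × 0.9376 = 53.85
D / 53.85 = 35800 / 53.85 = 664.8
d = 664.8^(1/0.78) = 664.8^1.2821 = 4159 m

d ≈ 4.16 km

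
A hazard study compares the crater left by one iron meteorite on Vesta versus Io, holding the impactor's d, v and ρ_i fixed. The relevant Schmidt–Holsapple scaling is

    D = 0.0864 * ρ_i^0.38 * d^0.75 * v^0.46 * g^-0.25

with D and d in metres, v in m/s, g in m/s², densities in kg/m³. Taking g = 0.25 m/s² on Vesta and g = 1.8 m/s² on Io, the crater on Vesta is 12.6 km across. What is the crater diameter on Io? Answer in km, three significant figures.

All impactor-dependent factors cancel in the ratio, leaving D_Io/D_Vesta = (g_Io/g_Vesta)^-0.25.
(1.8/0.25)^-0.25 = 7.200^-0.25 = 0.6105
D_Io = 0.6105 × 12.6 km = 7.69 km

D ≈ 7.69 km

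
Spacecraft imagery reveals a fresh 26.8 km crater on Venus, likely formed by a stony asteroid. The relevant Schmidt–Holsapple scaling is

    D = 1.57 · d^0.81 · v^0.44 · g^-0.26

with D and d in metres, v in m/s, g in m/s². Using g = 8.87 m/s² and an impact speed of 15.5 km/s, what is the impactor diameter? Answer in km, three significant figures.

Rearranging for d: d = [D / (1.57 · 15500^0.44 · 8.87^-0.26)]^(1/0.81).
D = 26800 m.
15500^0.44 = 69.78
8.87^-0.26 = 0.5669
Denominator = 1.57 × 69.78 × 0.5669 = 62.11
D / 62.11 = 26800 / 62.11 = 431.5
d = 431.5^(1/0.81) = 431.5^1.2346 = 1791 m

d ≈ 1.79 km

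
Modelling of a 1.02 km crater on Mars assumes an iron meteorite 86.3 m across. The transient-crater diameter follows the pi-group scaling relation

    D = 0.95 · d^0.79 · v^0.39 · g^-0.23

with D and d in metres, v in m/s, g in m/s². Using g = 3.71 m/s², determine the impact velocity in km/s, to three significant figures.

Rearranging for v: v = [D / (0.95 · 86.3^0.79 · 3.71^-0.23)]^(1/0.39).
D = 1020 m.
86.3^0.79 = 33.84
3.71^-0.23 = 0.7397
Denominator = 0.95 × 33.84 × 0.7397 = 23.78
D / 23.78 = 1020 / 23.78 = 42.89
v = 42.89^(1/0.39) = 42.89^2.5641 = 15329 m/s

v ≈ 15.3 km/s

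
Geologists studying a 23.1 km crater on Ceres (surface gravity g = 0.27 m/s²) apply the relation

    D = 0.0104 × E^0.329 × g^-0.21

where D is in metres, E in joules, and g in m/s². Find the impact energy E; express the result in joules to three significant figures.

Rearranging: E = [D / (0.0104 · g^-0.21)]^(1/0.329).
D = 23100 m.
g^-0.21 = 0.27^-0.21 = 1.316
D / (0.0104 × 1.316) = 23100 / (0.01369) = 1.687 × 10^6
E = (1.687 × 10^6)^3.0395 = 8.459 × 10^18 J

E ≈ 8.46 × 10^18 J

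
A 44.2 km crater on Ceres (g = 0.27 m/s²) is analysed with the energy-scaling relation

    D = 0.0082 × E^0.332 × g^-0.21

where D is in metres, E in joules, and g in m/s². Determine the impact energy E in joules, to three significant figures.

E ≈ 8.25 × 10^19 J

Rearranging: E = [D / (0.0082 · g^-0.21)]^(1/0.332).
D = 44200 m.
g^-0.21 = 0.27^-0.21 = 1.316
D / (0.0082 × 1.316) = 44200 / (0.01079) = 4.096 × 10^6
E = (4.096 × 10^6)^3.012 = 8.250 × 10^19 J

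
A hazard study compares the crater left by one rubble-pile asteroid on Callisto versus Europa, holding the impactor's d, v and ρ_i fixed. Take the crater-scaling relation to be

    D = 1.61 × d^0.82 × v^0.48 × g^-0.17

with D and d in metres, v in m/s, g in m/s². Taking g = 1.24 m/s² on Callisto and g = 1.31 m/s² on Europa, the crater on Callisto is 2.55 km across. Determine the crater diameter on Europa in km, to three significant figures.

All impactor-dependent factors cancel in the ratio, leaving D_Europa/D_Callisto = (g_Europa/g_Callisto)^-0.17.
(1.31/1.24)^-0.17 = 1.056^-0.17 = 0.9908
D_Europa = 0.9908 × 2.55 km = 2.53 km

D ≈ 2.53 km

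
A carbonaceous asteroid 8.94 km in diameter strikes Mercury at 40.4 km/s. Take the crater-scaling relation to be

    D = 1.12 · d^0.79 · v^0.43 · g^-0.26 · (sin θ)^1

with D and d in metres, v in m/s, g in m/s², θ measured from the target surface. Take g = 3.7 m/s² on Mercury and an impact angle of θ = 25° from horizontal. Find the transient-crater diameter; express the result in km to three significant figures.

D ≈ 42.6 km

In SI units: d = 8940 m, v = 40400 m/s.
d^0.79 = 8940^0.79 = 1323
v^0.43 = 40400^0.43 = 95.66
g^-0.26 = 3.7^-0.26 = 0.7117
(sin 25°)^1 = 0.4226^1 = 0.4226
D = 1.12 × 1323 × 95.66 × 0.7117 × 0.4226 = 42632 m
   = 42.63 km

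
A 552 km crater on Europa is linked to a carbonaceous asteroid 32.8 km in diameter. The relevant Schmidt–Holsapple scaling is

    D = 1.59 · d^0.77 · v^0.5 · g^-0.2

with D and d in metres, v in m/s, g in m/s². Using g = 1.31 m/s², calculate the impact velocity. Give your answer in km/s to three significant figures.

Rearranging for v: v = [D / (1.59 · 32800^0.77 · 1.31^-0.2)]^(1/0.5).
D = 552000 m.
32800^0.77 = 3001
1.31^-0.2 = 0.9474
Denominator = 1.59 × 3001 × 0.9474 = 4521
D / 4521 = 552000 / 4521 = 122.1
v = 122.1^(1/0.5) = 122.1^2 = 14908 m/s

v ≈ 14.9 km/s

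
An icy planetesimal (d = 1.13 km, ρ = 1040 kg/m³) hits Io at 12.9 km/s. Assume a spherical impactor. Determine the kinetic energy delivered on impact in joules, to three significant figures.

d = 1130 m; v = 12900 m/s.
Mass m = (π/6) ρ d³ = (π/6) × 1040 × (1130)³ = 7.857 × 10^11 kg
E = ½ m v² = 0.5 × 7.857 × 10^11 × (12900)² = 6.537 × 10^19 J

E ≈ 6.54 × 10^19 J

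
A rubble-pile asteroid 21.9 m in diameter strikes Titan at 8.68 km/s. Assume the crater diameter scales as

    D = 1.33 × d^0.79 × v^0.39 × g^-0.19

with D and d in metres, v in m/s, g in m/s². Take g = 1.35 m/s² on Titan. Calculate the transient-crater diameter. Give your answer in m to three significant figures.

D ≈ 494 m

In SI units: v = 8680 m/s.
d^0.79 = 21.9^0.79 = 11.45
v^0.39 = 8680^0.39 = 34.36
g^-0.19 = 1.35^-0.19 = 0.9446
D = 1.33 × 11.45 × 34.36 × 0.9446 = 494.3 m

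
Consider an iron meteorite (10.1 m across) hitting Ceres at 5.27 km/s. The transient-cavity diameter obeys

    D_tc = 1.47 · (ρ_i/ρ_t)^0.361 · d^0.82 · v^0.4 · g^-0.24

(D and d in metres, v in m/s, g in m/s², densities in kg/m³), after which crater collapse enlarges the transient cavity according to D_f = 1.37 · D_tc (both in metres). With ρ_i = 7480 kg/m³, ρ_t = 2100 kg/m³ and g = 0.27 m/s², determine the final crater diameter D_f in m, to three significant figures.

v = 5270 m/s.
(ρ_i/ρ_t)^0.361 = (7480/2100)^0.361 = 1.582
d^0.82 = 10.1^0.82 = 6.661
v^0.4 = 5270^0.4 = 30.81
g^-0.24 = 0.27^-0.24 = 1.369
D_tc = 1.47 × 1.582 × 6.661 × 30.81 × 1.369 = 653.4 m
D_f = 1.37 × 653.4 = 895.2 m

D_f ≈ 895 m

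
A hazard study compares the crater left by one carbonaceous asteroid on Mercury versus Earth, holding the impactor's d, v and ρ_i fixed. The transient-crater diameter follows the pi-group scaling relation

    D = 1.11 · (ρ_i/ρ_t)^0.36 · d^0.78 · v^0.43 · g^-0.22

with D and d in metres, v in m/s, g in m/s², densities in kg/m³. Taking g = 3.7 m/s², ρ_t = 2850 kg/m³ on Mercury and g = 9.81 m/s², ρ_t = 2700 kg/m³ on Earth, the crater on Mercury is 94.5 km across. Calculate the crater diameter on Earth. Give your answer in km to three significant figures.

D ≈ 77.8 km

The impactor-only factors (d, v, ρ_i) cancel in the ratio, leaving D_Earth/D_Mercury = (g_Earth/g_Mercury)^-0.22 · (ρ_t,Mercury/ρ_t,Earth)^0.36.
(9.81/3.7)^-0.22 = 2.651^-0.22 = 0.8070
(2850/2700)^0.36 = 1.056^0.36 = 1.020
Ratio = 0.8070 × 1.020 = 0.8231
D_Earth = 0.8231 × 94.5 km = 77.8 km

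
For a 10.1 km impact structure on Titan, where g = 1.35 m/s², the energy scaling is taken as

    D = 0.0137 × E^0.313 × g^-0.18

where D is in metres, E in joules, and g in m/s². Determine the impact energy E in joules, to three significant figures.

E ≈ 6.63 × 10^18 J

Rearranging: E = [D / (0.0137 · g^-0.18)]^(1/0.313).
D = 10100 m.
g^-0.18 = 1.35^-0.18 = 0.9474
D / (0.0137 × 0.9474) = 10100 / (0.01298) = 7.781 × 10^5
E = (7.781 × 10^5)^3.1949 = 6.626 × 10^18 J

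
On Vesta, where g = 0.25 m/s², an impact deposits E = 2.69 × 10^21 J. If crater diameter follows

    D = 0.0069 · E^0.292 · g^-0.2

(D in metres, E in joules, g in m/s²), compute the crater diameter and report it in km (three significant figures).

E^0.292 = (2.69 × 10^21)^0.292 = 1.809 × 10^6
g^-0.2 = 0.25^-0.2 = 1.320
D = 0.0069 × 1.809 × 10^6 × 1.320 = 16476 m
   = 16.48 km

D ≈ 16.5 km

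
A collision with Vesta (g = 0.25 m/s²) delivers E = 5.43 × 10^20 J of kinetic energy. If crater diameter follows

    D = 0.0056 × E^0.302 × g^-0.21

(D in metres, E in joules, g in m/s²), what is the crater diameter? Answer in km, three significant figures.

E^0.302 = (5.43 × 10^20)^0.302 = 1.828 × 10^6
g^-0.21 = 0.25^-0.21 = 1.338
D = 0.0056 × 1.828 × 10^6 × 1.338 = 13697 m
   = 13.70 km

D ≈ 13.7 km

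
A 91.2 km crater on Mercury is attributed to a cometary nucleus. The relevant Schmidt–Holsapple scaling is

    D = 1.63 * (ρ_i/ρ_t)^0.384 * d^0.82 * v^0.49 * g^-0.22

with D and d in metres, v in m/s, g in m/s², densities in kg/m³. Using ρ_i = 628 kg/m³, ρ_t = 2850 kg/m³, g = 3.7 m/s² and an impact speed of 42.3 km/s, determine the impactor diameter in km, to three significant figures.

d ≈ 3.06 km

Rearranging for d: d = [D / (1.63 · (628/2850)^0.384 · 42300^0.49 · 3.7^-0.22)]^(1/0.82).
D = 91200 m.
(628/2850)^0.384 = 0.5594
42300^0.49 = 184.9
3.7^-0.22 = 0.7499
Denominator = 1.63 × 0.5594 × 184.9 × 0.7499 = 126.4
D / 126.4 = 91200 / 126.4 = 721.5
d = 721.5^(1/0.82) = 721.5^1.2195 = 3059 m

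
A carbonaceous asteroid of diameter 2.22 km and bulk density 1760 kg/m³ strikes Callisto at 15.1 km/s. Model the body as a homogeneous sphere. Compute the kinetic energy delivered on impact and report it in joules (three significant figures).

d = 2220 m; v = 15100 m/s.
Mass m = (π/6) ρ d³ = (π/6) × 1760 × (2220)³ = 1.008 × 10^13 kg
E = ½ m v² = 0.5 × 1.008 × 10^13 × (15100)² = 1.149 × 10^21 J

E ≈ 1.15 × 10^21 J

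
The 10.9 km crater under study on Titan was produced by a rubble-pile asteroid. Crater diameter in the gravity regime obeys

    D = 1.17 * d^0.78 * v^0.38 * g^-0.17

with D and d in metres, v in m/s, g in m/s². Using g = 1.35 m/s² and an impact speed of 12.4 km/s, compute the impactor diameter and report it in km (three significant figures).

d ≈ 1.33 km

Rearranging for d: d = [D / (1.17 · 12400^0.38 · 1.35^-0.17)]^(1/0.78).
D = 10900 m.
12400^0.38 = 35.93
1.35^-0.17 = 0.9503
Denominator = 1.17 × 35.93 × 0.9503 = 39.95
D / 39.95 = 10900 / 39.95 = 272.8
d = 272.8^(1/0.78) = 272.8^1.2821 = 1327 m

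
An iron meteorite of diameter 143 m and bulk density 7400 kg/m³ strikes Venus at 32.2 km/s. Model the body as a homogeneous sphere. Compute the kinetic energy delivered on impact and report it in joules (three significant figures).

E ≈ 5.87 × 10^18 J

v = 32200 m/s.
Mass m = (π/6) ρ d³ = (π/6) × 7400 × (143)³ = 1.133 × 10^10 kg
E = ½ m v² = 0.5 × 1.133 × 10^10 × (32200)² = 5.874 × 10^18 J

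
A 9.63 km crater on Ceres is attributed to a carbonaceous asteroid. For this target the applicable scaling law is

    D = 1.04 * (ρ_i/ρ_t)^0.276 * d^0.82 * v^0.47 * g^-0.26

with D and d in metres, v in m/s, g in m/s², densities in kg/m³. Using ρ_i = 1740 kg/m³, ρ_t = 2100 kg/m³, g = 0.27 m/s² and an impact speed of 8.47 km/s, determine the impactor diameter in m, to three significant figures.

d ≈ 271 m

Rearranging for d: d = [D / (1.04 · (1740/2100)^0.276 · 8470^0.47 · 0.27^-0.26)]^(1/0.82).
D = 9630 m.
(1740/2100)^0.276 = 0.9494
8470^0.47 = 70.16
0.27^-0.26 = 1.406
Denominator = 1.04 × 0.9494 × 70.16 × 1.406 = 97.40
D / 97.40 = 9630 / 97.40 = 98.87
d = 98.87^(1/0.82) = 98.87^1.2195 = 271.0 m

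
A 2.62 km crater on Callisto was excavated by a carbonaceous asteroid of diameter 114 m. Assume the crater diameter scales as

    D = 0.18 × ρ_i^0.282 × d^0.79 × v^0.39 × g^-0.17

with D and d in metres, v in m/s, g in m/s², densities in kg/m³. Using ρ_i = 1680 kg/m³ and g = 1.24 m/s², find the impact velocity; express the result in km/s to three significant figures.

v ≈ 16.5 km/s

Rearranging for v: v = [D / (0.18 · 1680^0.282 · 114^0.79 · 1.24^-0.17)]^(1/0.39).
D = 2620 m.
1680^0.282 = 8.120
114^0.79 = 42.17
1.24^-0.17 = 0.9641
Denominator = 0.18 × 8.120 × 42.17 × 0.9641 = 59.42
D / 59.42 = 2620 / 59.42 = 44.09
v = 44.09^(1/0.39) = 44.09^2.5641 = 16453 m/s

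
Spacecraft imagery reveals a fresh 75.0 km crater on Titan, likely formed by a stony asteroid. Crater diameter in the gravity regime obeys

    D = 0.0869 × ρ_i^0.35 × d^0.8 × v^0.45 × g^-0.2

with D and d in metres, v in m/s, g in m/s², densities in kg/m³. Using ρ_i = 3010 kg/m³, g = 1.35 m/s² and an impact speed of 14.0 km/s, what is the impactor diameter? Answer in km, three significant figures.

Rearranging for d: d = [D / (0.0869 · 3010^0.35 · 14000^0.45 · 1.35^-0.2)]^(1/0.8).
D = 75000 m.
3010^0.35 = 16.50
14000^0.45 = 73.41
1.35^-0.2 = 0.9417
Denominator = 0.0869 × 16.50 × 73.41 × 0.9417 = 99.12
D / 99.12 = 75000 / 99.12 = 756.7
d = 756.7^(1/0.8) = 756.7^1.25 = 3969 m

d ≈ 3.97 km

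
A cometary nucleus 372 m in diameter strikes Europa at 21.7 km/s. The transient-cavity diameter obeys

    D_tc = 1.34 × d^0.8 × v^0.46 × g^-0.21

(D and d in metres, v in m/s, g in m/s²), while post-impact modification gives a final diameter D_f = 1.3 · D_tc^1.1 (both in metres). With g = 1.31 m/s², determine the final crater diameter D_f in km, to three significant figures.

v = 21700 m/s.
d^0.8 = 372^0.8 = 113.9
v^0.46 = 21700^0.46 = 98.80
g^-0.21 = 1.31^-0.21 = 0.9449
D_tc = 1.34 × 113.9 × 98.80 × 0.9449 = 14250 m
D_f = 1.3 × (14250)^1.1 = 48210 m
     = 48.21 km

D_f ≈ 48.2 km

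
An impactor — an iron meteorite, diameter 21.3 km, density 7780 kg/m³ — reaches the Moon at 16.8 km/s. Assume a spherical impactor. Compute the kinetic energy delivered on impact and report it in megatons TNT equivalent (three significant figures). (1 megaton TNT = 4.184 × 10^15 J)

E ≈ 1.33 × 10^9 Mt TNT

d = 21300 m; v = 16800 m/s.
Mass m = (π/6) ρ d³ = (π/6) × 7780 × (21300)³ = 3.937 × 10^16 kg
E = ½ m v² = 0.5 × 3.937 × 10^16 × (16800)² = 5.556 × 10^24 J
   = 5.556 × 10^24 / 4.184×10^15 = 1.328 × 10^9 Mt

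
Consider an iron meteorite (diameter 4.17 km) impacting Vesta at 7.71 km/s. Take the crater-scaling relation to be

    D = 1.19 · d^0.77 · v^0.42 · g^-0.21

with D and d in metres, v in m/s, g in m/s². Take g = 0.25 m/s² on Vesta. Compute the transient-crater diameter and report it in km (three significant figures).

In SI units: d = 4170 m, v = 7710 m/s.
d^0.77 = 4170^0.77 = 613.1
v^0.42 = 7710^0.42 = 42.91
g^-0.21 = 0.25^-0.21 = 1.338
D = 1.19 × 613.1 × 42.91 × 1.338 = 41888 m
   = 41.89 km

D ≈ 41.9 km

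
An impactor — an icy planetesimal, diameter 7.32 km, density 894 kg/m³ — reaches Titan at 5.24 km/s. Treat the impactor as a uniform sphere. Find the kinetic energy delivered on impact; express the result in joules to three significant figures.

d = 7320 m; v = 5240 m/s.
Mass m = (π/6) ρ d³ = (π/6) × 894 × (7320)³ = 1.836 × 10^14 kg
E = ½ m v² = 0.5 × 1.836 × 10^14 × (5240)² = 2.521 × 10^21 J

E ≈ 2.52 × 10^21 J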